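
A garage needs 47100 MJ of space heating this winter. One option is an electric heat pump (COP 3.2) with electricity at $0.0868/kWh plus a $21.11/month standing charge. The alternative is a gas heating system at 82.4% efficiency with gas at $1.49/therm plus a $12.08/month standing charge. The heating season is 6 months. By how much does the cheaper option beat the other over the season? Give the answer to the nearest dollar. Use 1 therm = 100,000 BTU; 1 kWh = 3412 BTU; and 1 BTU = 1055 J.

$398

Heat load = 47100 MJ = 47,100,000,000 J / 1055 = 44,644,550 BTU
Gas: input = 44,644,550 / 0.824 = 54,180,279 BTU = 541.8 therm → 541.8 × $1.49 = $807.29; + 6 × $12.08 standing = $879.77
Heat pump: 44,644,550 BTU / 3412 = 13,080 kWh heat; / 3.2 = 4,089 kWh in → × $0.0868 = $354.92; + 6 × $21.11 standing = $481.58
Difference = |$879.77 − $481.58| = $398.19 ≈ $398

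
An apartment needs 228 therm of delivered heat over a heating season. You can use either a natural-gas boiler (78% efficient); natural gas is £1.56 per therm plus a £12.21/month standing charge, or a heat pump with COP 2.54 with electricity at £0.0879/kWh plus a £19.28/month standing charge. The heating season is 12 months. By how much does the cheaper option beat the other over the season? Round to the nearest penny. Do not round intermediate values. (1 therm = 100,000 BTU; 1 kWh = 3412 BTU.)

Heat load = 228 therm × 100,000 = 22,800,000 BTU
Gas: input = 22,800,000 / 0.78 = 29,230,769 BTU = 292.3 therm → 292.3 × £1.56 = £456.00; + 12 × £12.21 standing = £602.52
Heat pump: 22,800,000 BTU / 3412 = 6,682 kWh heat; / 2.54 = 2,631 kWh in → × £0.0879 = £231.25; + 12 × £19.28 standing = £462.61
Difference = |£602.52 − £462.61| = £139.91

£139.91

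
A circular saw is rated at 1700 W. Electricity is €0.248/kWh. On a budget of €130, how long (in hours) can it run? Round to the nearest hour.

308 h

Energy budget = €130 / €0.248 per kWh = 524.2 kWh = 524,194 Wh
Runtime = 524,194 Wh / 1700 W = 308.3 h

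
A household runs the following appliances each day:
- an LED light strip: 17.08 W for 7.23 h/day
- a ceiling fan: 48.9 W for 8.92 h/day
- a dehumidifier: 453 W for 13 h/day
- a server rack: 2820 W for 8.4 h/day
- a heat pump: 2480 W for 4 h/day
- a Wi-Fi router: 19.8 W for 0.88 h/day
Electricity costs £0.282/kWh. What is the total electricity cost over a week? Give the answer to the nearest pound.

£79

LED light strip: 17.08 W × 7.23 h × 7 d = 864 Wh = 0.8644 kWh
ceiling fan: 48.9 W × 8.92 h × 7 d = 3,053 Wh = 3.053 kWh
dehumidifier: 453 W × 13 h × 7 d = 41,223 Wh = 41.22 kWh
server rack: 2820 W × 8.4 h × 7 d = 165,816 Wh = 165.8 kWh
heat pump: 2480 W × 4 h × 7 d = 69,440 Wh = 69.44 kWh
Wi-Fi router: 19.8 W × 0.88 h × 7 d = 122 Wh = 0.122 kWh
Total energy = 0.8644 + 3.053 + 41.22 + 165.8 + 69.44 + 0.122 = 280.5 kWh
Cost = 280.5 kWh × £0.282 = £79.11 ≈ £79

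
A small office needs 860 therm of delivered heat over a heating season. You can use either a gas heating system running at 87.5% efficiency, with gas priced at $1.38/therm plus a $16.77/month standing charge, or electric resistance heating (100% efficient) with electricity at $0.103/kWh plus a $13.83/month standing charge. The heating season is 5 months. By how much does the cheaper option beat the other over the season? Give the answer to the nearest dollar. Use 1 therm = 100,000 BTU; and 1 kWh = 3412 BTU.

Heat load = 860 therm × 100,000 = 86,000,000 BTU
Gas: input = 86,000,000 / 0.875 = 98,285,714 BTU = 982.9 therm → 982.9 × $1.38 = $1,356.34; + 5 × $16.77 standing = $1,440.19
Electric: 86,000,000 BTU / 3412 = 25,210 kWh → × $0.103 = $2,596.13; + 5 × $13.83 standing = $2,665.28
Difference = |$1,440.19 − $2,665.28| = $1,225.09 ≈ $1225

$1225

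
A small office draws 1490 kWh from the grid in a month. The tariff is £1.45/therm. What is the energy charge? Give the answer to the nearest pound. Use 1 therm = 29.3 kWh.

£74

1490 kWh × (0.03413 therm/kWh) = 50.85 therm
Cost = 50.85 therm × £1.45/therm = £73.74 ≈ £74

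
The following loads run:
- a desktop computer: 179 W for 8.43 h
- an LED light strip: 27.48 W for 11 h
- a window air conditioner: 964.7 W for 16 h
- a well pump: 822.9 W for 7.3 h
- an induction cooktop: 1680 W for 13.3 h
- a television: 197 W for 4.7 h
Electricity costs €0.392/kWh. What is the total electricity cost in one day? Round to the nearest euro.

desktop computer: 179 W × 8.43 h = 1,509 Wh = 1.509 kWh
LED light strip: 27.48 W × 11 h = 302 Wh = 0.3023 kWh
window air conditioner: 964.7 W × 16 h = 15,435 Wh = 15.44 kWh
well pump: 822.9 W × 7.3 h = 6,007 Wh = 6.007 kWh
induction cooktop: 1680 W × 13.3 h = 22,344 Wh = 22.34 kWh
television: 197 W × 4.7 h = 926 Wh = 0.9259 kWh
Total energy = 1.509 + 0.3023 + 15.44 + 6.007 + 22.34 + 0.9259 = 46.52 kWh
Cost = 46.52 kWh × €0.392 = €18.24 ≈ €18

€18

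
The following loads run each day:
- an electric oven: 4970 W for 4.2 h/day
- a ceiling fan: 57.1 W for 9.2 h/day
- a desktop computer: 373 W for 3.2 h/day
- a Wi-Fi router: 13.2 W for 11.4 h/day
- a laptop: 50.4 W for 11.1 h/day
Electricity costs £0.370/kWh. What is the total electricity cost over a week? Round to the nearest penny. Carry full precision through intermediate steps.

£60.35

electric oven: 4970 W × 4.2 h × 7 d = 146,118 Wh = 146.1 kWh
ceiling fan: 57.1 W × 9.2 h × 7 d = 3,677 Wh = 3.677 kWh
desktop computer: 373 W × 3.2 h × 7 d = 8,355 Wh = 8.355 kWh
Wi-Fi router: 13.2 W × 11.4 h × 7 d = 1,053 Wh = 1.053 kWh
laptop: 50.4 W × 11.1 h × 7 d = 3,916 Wh = 3.916 kWh
Total energy = 146.1 + 3.677 + 8.355 + 1.053 + 3.916 = 163.1 kWh
Cost = 163.1 kWh × £0.370 = £60.35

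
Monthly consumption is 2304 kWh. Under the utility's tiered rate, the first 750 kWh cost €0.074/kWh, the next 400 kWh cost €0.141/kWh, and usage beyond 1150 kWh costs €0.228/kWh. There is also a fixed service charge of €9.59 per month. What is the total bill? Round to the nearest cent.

First 750 kWh × €0.074 = €55.50
Next 400 kWh × €0.141 = €56.40
Remaining 1154 kWh × €0.228 = €263.11
Energy charge = €375.01; + service €9.59 = €384.60

€384.60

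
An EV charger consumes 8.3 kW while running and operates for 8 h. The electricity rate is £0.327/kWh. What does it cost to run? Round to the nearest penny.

£21.71

Energy = 8300 W × 8 h = 66,400 Wh = 66.4 kWh
Cost = 66.4 kWh × £0.327/kWh = £21.71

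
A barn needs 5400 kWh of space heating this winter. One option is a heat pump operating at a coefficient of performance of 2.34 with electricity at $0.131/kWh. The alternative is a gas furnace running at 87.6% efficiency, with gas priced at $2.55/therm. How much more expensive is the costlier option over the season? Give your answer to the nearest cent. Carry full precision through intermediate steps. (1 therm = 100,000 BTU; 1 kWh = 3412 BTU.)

$234.03

Heat load = 5400 kWh × 3412 = 18,424,800 BTU
Gas: input = 18,424,800 / 0.876 = 21,032,877 BTU = 210.3 therm → 210.3 × $2.55 = $536.34
Heat pump: 18,424,800 BTU / 3412 = 5,400 kWh heat; / 2.34 = 2,308 kWh in → × $0.131 = $302.31
Difference = |$536.34 − $302.31| = $234.03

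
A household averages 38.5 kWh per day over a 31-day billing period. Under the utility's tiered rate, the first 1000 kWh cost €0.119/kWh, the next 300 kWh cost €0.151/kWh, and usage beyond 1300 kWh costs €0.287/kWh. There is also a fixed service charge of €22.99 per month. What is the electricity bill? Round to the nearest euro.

Usage = 38.5 kWh/day × 31 days = 1193.5 kWh
First 1000 kWh × €0.119 = €119.00
Next 193.5 kWh × €0.151 = €29.22
Remaining tier: 0 kWh (not reached)
Energy charge = €148.22; + service €22.99 = €171.21 ≈ €171

€171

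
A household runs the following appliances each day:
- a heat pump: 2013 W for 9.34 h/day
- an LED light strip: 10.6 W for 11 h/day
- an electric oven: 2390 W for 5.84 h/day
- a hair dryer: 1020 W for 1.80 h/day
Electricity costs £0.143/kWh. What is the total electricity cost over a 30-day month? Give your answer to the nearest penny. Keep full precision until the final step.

£148.91

heat pump: 2013 W × 9.34 h × 30 d = 564,043 Wh = 564 kWh
LED light strip: 10.6 W × 11 h × 30 d = 3,498 Wh = 3.498 kWh
electric oven: 2390 W × 5.84 h × 30 d = 418,728 Wh = 418.7 kWh
hair dryer: 1020 W × 1.80 h × 30 d = 55,080 Wh = 55.08 kWh
Total energy = 564 + 3.498 + 418.7 + 55.08 = 1,041 kWh
Cost = 1,041 kWh × £0.143 = £148.91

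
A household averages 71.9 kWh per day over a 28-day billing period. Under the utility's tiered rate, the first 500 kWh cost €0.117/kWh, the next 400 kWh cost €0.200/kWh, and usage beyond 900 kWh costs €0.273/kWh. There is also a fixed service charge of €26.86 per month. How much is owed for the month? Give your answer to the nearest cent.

€469.26

Usage = 71.9 kWh/day × 28 days = 2013.2 kWh
First 500 kWh × €0.117 = €58.50
Next 400 kWh × €0.200 = €80.00
Remaining 1113.2 kWh × €0.273 = €303.90
Energy charge = €442.40; + service €26.86 = €469.26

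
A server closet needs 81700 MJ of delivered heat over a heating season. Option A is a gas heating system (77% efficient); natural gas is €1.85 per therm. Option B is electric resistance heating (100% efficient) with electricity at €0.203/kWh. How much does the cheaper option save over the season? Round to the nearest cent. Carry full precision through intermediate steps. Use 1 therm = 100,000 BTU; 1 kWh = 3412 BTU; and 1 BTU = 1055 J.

€2746.82

Heat load = 81700 MJ = 81,700,000,000 J / 1055 = 77,440,758 BTU
Gas: input = 77,440,758 / 0.77 = 100,572,413 BTU = 1,006 therm → 1,006 × €1.85 = €1,860.59
Electric: 77,440,758 BTU / 3412 = 22,700 kWh → × €0.203 = €4,607.41
Difference = |€1,860.59 − €4,607.41| = €2,746.82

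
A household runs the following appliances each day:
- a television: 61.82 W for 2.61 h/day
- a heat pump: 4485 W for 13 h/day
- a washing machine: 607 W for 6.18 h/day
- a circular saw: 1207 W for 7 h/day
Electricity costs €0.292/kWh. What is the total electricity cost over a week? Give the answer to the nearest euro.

€144

television: 61.82 W × 2.61 h × 7 d = 1,129 Wh = 1.129 kWh
heat pump: 4485 W × 13 h × 7 d = 408,135 Wh = 408.1 kWh
washing machine: 607 W × 6.18 h × 7 d = 26,259 Wh = 26.26 kWh
circular saw: 1207 W × 7 h × 7 d = 59,143 Wh = 59.14 kWh
Total energy = 1.129 + 408.1 + 26.26 + 59.14 = 494.7 kWh
Cost = 494.7 kWh × €0.292 = €144.44 ≈ €144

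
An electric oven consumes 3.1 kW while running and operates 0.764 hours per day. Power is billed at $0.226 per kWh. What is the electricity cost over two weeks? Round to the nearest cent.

$7.49

Energy = 3100 W × 0.764 h/day × 14 days = 33,158 Wh = 33.16 kWh
Cost = 33.16 kWh × $0.226/kWh = $7.49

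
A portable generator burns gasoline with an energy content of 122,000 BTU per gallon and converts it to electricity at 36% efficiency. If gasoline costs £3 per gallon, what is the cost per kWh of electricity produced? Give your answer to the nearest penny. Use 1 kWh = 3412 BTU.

£0.23

Electrical output per gallon = 122,000 BTU × 0.36 / 3412 BTU/kWh = 12.87 kWh
Cost per kWh = £3 / 12.87 kWh = £0.233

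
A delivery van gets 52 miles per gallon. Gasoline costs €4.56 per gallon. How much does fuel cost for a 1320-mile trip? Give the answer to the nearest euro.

€116

Fuel = 1320 mi / 52 mpg = 25.38 gal
Cost = 25.38 gal × €4.56/gal = €115.75 ≈ €116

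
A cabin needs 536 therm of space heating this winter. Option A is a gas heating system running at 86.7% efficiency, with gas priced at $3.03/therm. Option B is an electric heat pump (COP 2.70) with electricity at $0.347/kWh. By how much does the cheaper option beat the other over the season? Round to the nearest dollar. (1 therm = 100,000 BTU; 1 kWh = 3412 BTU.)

Heat load = 536 therm × 100,000 = 53,600,000 BTU
Gas: input = 53,600,000 / 0.867 = 61,822,376 BTU = 618.2 therm → 618.2 × $3.03 = $1,873.22
Heat pump: 53,600,000 BTU / 3412 = 15,710 kWh heat; / 2.70 = 5,818 kWh in → × $0.347 = $2,018.93
Difference = |$1,873.22 − $2,018.93| = $145.71 ≈ $146

$146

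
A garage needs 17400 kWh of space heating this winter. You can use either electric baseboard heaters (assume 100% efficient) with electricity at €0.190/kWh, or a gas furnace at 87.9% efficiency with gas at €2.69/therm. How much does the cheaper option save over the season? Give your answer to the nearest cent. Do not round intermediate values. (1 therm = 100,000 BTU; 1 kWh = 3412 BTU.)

€1489.14

Heat load = 17400 kWh × 3412 = 59,368,800 BTU
Gas: input = 59,368,800 / 0.879 = 67,541,297 BTU = 675.4 therm → 675.4 × €2.69 = €1,816.86
Electric: 59,368,800 BTU / 3412 = 17,400 kWh → × €0.190 = €3,306.00
Difference = |€1,816.86 − €3,306.00| = €1,489.14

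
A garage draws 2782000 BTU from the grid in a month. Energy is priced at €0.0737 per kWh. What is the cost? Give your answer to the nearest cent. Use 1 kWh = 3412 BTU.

2782000 BTU × (0.00029308 kWh/BTU) = 815.4 kWh
Cost = 815.4 kWh × €0.0737/kWh = €60.09

€60.09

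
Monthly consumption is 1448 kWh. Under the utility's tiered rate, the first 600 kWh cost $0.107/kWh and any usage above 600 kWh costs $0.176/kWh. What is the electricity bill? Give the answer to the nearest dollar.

$213

First 600 kWh × $0.107 = $64.20
Remaining 848 kWh × $0.176 = $149.25
Total = $213.45 ≈ $213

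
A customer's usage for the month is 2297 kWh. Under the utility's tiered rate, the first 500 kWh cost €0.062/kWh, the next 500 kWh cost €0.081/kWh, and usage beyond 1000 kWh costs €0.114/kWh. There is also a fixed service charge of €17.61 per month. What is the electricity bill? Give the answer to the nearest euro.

€237

First 500 kWh × €0.062 = €31.00
Next 500 kWh × €0.081 = €40.50
Remaining 1297 kWh × €0.114 = €147.86
Energy charge = €219.36; + service €17.61 = €236.97 ≈ €237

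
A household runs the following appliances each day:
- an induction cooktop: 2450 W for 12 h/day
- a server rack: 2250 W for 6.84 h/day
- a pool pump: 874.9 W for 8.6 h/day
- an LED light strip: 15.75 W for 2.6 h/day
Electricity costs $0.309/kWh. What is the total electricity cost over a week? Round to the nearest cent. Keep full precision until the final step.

induction cooktop: 2450 W × 12 h × 7 d = 205,800 Wh = 205.8 kWh
server rack: 2250 W × 6.84 h × 7 d = 107,730 Wh = 107.7 kWh
pool pump: 874.9 W × 8.6 h × 7 d = 52,669 Wh = 52.67 kWh
LED light strip: 15.75 W × 2.6 h × 7 d = 287 Wh = 0.2867 kWh
Total energy = 205.8 + 107.7 + 52.67 + 0.2867 = 366.5 kWh
Cost = 366.5 kWh × $0.309 = $113.24

$113.24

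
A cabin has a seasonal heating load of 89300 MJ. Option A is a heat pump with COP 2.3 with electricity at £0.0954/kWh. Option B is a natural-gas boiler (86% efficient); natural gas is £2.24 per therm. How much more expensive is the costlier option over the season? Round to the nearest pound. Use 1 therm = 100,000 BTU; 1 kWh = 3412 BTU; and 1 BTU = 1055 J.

£1176

Heat load = 89300 MJ = 89,300,000,000 J / 1055 = 84,644,550 BTU
Gas: input = 84,644,550 / 0.86 = 98,423,895 BTU = 984.2 therm → 984.2 × £2.24 = £2,204.70
Heat pump: 84,644,550 BTU / 3412 = 24,810 kWh heat; / 2.3 = 10,790 kWh in → × £0.0954 = £1,028.99
Difference = |£2,204.70 − £1,028.99| = £1,175.71 ≈ £1176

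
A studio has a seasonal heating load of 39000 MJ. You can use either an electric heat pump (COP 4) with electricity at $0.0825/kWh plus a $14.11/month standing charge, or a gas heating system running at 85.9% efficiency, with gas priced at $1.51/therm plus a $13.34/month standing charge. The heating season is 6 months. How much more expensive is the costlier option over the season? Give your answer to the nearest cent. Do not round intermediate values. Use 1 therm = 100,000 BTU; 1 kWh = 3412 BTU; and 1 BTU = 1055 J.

Heat load = 39000 MJ = 39,000,000,000 J / 1055 = 36,966,825 BTU
Gas: input = 36,966,825 / 0.859 = 43,034,720 BTU = 430.3 therm → 430.3 × $1.51 = $649.82; + 6 × $13.34 standing = $729.86
Heat pump: 36,966,825 BTU / 3412 = 10,830 kWh heat; / 4 = 2,709 kWh in → × $0.0825 = $223.46; + 6 × $14.11 standing = $308.12
Difference = |$729.86 − $308.12| = $421.75

$421.75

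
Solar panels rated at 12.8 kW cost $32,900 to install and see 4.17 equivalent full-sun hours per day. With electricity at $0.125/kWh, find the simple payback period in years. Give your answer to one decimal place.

13.5 years

Daily generation = 12.8 kW × 4.17 h = 53.38 kWh
Annual generation = 53.38 × 365 = 19482 kWh
Annual savings = 19482 × $0.125 = $2,435.28
Payback = $32,900 / $2,435.28 = 13.5 years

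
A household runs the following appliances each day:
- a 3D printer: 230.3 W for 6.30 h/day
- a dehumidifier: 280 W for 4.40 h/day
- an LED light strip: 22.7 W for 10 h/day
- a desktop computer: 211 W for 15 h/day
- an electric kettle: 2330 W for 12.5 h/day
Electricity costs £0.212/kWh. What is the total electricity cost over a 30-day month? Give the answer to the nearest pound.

£224

3D printer: 230.3 W × 6.30 h × 30 d = 43,527 Wh = 43.53 kWh
dehumidifier: 280 W × 4.40 h × 30 d = 36,960 Wh = 36.96 kWh
LED light strip: 22.7 W × 10 h × 30 d = 6,810 Wh = 6.81 kWh
desktop computer: 211 W × 15 h × 30 d = 94,950 Wh = 94.95 kWh
electric kettle: 2330 W × 12.5 h × 30 d = 873,750 Wh = 873.8 kWh
Total energy = 43.53 + 36.96 + 6.81 + 94.95 + 873.8 = 1,056 kWh
Cost = 1,056 kWh × £0.212 = £223.87 ≈ £224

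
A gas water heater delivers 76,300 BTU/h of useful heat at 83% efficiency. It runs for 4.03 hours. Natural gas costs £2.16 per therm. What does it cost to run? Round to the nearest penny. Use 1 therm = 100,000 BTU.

£8.00

Heat delivered = 76,300 BTU/h × 4.03 h = 307,489 BTU
Gas input = 307,489 / 0.83 = 370,469 BTU
= 370,469 / 100,000 = 3.705 therm
Cost = 3.705 × £2.16/therm = £8.00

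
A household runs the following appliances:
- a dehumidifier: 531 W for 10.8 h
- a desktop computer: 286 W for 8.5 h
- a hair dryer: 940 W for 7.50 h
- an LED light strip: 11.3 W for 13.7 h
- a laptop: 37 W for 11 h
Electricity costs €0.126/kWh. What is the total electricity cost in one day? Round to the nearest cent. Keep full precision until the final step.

€1.99

dehumidifier: 531 W × 10.8 h = 5,735 Wh = 5.735 kWh
desktop computer: 286 W × 8.5 h = 2,431 Wh = 2.431 kWh
hair dryer: 940 W × 7.50 h = 7,050 Wh = 7.05 kWh
LED light strip: 11.3 W × 13.7 h = 155 Wh = 0.1548 kWh
laptop: 37 W × 11 h = 407 Wh = 0.407 kWh
Total energy = 5.735 + 2.431 + 7.05 + 0.1548 + 0.407 = 15.78 kWh
Cost = 15.78 kWh × €0.126 = €1.99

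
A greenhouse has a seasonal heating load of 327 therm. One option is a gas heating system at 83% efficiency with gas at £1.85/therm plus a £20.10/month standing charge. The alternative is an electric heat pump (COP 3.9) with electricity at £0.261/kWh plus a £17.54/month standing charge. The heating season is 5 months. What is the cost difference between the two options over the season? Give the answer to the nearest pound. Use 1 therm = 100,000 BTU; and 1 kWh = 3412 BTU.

£100

Heat load = 327 therm × 100,000 = 32,700,000 BTU
Gas: input = 32,700,000 / 0.83 = 39,397,590 BTU = 394 therm → 394 × £1.85 = £728.86; + 5 × £20.10 standing = £829.36
Heat pump: 32,700,000 BTU / 3412 = 9,584 kWh heat; / 3.9 = 2,457 kWh in → × £0.261 = £641.38; + 5 × £17.54 standing = £729.08
Difference = |£829.36 − £729.08| = £100.28 ≈ £100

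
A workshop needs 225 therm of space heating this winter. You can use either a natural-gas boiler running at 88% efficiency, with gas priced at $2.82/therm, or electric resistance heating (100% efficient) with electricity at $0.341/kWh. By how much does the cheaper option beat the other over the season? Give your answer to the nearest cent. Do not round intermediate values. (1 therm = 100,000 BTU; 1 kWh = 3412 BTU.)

$1527.66

Heat load = 225 therm × 100,000 = 22,500,000 BTU
Gas: input = 22,500,000 / 0.88 = 25,568,182 BTU = 255.7 therm → 255.7 × $2.82 = $721.02
Electric: 22,500,000 BTU / 3412 = 6,594 kWh → × $0.341 = $2,248.68
Difference = |$721.02 − $2,248.68| = $1,527.66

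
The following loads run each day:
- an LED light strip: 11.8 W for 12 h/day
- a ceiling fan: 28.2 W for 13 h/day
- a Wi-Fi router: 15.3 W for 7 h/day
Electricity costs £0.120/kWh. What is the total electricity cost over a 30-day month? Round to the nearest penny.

LED light strip: 11.8 W × 12 h × 30 d = 4,248 Wh = 4.248 kWh
ceiling fan: 28.2 W × 13 h × 30 d = 10,998 Wh = 11 kWh
Wi-Fi router: 15.3 W × 7 h × 30 d = 3,213 Wh = 3.213 kWh
Total energy = 4.248 + 11 + 3.213 = 18.46 kWh
Cost = 18.46 kWh × £0.120 = £2.22

£2.22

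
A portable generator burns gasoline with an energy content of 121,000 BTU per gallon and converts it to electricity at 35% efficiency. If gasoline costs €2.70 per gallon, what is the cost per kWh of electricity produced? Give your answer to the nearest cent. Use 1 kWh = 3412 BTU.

Electrical output per gallon = 121,000 BTU × 0.35 / 3412 BTU/kWh = 12.41 kWh
Cost per kWh = €2.70 / 12.41 kWh = €0.218

€0.22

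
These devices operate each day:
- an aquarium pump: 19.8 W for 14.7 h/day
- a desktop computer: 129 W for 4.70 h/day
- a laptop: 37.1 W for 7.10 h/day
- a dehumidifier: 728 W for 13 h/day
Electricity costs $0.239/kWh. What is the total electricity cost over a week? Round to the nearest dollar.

aquarium pump: 19.8 W × 14.7 h × 7 d = 2,037 Wh = 2.037 kWh
desktop computer: 129 W × 4.70 h × 7 d = 4,244 Wh = 4.244 kWh
laptop: 37.1 W × 7.10 h × 7 d = 1,844 Wh = 1.844 kWh
dehumidifier: 728 W × 13 h × 7 d = 66,248 Wh = 66.25 kWh
Total energy = 2.037 + 4.244 + 1.844 + 66.25 = 74.37 kWh
Cost = 74.37 kWh × $0.239 = $17.78 ≈ $18

$18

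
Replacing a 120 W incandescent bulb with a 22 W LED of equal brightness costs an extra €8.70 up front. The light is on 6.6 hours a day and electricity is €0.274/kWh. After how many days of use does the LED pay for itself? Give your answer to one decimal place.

49.1 days

Power saved = 120 − 22 = 98 W
Daily energy saved = 98 W × 6.6 h = 646.8 Wh = 0.6468 kWh
Daily savings = 0.6468 × €0.274 = €0.1772
Payback = €8.70 / €0.1772 per day = 49.09 days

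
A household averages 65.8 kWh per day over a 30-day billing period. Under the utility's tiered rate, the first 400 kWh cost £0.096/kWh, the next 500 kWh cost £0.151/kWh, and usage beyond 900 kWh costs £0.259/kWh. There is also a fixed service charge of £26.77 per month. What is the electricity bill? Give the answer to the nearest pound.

£419

Usage = 65.8 kWh/day × 30 days = 1974 kWh
First 400 kWh × £0.096 = £38.40
Next 500 kWh × £0.151 = £75.50
Remaining 1074 kWh × £0.259 = £278.17
Energy charge = £392.07; + service £26.77 = £418.84 ≈ £419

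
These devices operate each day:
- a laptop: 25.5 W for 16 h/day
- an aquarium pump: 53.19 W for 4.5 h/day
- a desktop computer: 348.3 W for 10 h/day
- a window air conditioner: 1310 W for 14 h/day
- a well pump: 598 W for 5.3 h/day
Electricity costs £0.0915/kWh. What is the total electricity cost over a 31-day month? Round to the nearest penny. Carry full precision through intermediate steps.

laptop: 25.5 W × 16 h × 31 d = 12,648 Wh = 12.65 kWh
aquarium pump: 53.19 W × 4.5 h × 31 d = 7,420 Wh = 7.42 kWh
desktop computer: 348.3 W × 10 h × 31 d = 107,973 Wh = 108 kWh
window air conditioner: 1310 W × 14 h × 31 d = 568,540 Wh = 568.5 kWh
well pump: 598 W × 5.3 h × 31 d = 98,251 Wh = 98.25 kWh
Total energy = 12.65 + 7.42 + 108 + 568.5 + 98.25 = 794.8 kWh
Cost = 794.8 kWh × £0.0915 = £72.73

£72.73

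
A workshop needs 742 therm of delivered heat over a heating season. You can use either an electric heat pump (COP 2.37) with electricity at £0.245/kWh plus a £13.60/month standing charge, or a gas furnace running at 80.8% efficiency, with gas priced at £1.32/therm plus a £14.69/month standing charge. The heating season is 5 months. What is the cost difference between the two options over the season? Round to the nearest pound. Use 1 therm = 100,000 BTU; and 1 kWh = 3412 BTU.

Heat load = 742 therm × 100,000 = 74,200,000 BTU
Gas: input = 74,200,000 / 0.808 = 91,831,683 BTU = 918.3 therm → 918.3 × £1.32 = £1,212.18; + 5 × £14.69 standing = £1,285.63
Heat pump: 74,200,000 BTU / 3412 = 21,750 kWh heat; / 2.37 = 9,176 kWh in → × £0.245 = £2,248.08; + 5 × £13.60 standing = £2,316.08
Difference = |£1,285.63 − £2,316.08| = £1,030.46 ≈ £1030

£1030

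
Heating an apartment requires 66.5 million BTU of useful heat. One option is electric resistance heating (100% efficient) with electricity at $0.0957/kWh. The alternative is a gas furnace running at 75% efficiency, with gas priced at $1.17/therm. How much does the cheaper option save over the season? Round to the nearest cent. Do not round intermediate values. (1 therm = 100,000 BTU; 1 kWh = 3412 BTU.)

$827.80

Heat load = 66.5 × 10⁶ BTU = 66,500,000 BTU
Gas: input = 66,500,000 / 0.75 = 88,666,667 BTU = 886.7 therm → 886.7 × $1.17 = $1,037.40
Electric: 66,500,000 BTU / 3412 = 19,490 kWh → × $0.0957 = $1,865.20
Difference = |$1,037.40 − $1,865.20| = $827.80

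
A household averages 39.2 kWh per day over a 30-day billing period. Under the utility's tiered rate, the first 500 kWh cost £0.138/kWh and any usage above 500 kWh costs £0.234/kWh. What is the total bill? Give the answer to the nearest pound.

£227

Usage = 39.2 kWh/day × 30 days = 1176 kWh
First 500 kWh × £0.138 = £69.00
Remaining 676 kWh × £0.234 = £158.18
Total = £227.18 ≈ £227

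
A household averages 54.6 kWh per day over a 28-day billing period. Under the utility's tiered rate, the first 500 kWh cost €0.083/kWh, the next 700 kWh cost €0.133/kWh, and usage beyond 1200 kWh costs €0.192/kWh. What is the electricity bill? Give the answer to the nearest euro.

Usage = 54.6 kWh/day × 28 days = 1528.8 kWh
First 500 kWh × €0.083 = €41.50
Next 700 kWh × €0.133 = €93.10
Remaining 328.8 kWh × €0.192 = €63.13
Total = €197.73 ≈ €198

€198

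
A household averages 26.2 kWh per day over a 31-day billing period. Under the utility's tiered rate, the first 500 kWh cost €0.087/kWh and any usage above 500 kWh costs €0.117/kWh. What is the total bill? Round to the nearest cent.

Usage = 26.2 kWh/day × 31 days = 812.2 kWh
First 500 kWh × €0.087 = €43.50
Remaining 312.2 kWh × €0.117 = €36.53
Total = €80.03

€80.03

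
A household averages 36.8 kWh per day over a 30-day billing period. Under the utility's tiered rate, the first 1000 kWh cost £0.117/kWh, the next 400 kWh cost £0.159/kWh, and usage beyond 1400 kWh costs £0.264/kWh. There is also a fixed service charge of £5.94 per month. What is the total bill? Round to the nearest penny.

£139.48

Usage = 36.8 kWh/day × 30 days = 1104 kWh
First 1000 kWh × £0.117 = £117.00
Next 104 kWh × £0.159 = £16.54
Remaining tier: 0 kWh (not reached)
Energy charge = £133.54; + service £5.94 = £139.48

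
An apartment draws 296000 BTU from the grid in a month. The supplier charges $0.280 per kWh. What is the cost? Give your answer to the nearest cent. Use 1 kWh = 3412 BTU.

$24.29

296000 BTU × (0.00029308 kWh/BTU) = 86.75 kWh
Cost = 86.75 kWh × $0.280/kWh = $24.29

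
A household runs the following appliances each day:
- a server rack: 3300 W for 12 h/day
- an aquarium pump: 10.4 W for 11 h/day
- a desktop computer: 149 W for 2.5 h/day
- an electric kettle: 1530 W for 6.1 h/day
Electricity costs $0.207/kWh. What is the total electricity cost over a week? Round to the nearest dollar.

$72

server rack: 3300 W × 12 h × 7 d = 277,200 Wh = 277.2 kWh
aquarium pump: 10.4 W × 11 h × 7 d = 801 Wh = 0.8008 kWh
desktop computer: 149 W × 2.5 h × 7 d = 2,608 Wh = 2.607 kWh
electric kettle: 1530 W × 6.1 h × 7 d = 65,331 Wh = 65.33 kWh
Total energy = 277.2 + 0.8008 + 2.607 + 65.33 = 345.9 kWh
Cost = 345.9 kWh × $0.207 = $71.61 ≈ $72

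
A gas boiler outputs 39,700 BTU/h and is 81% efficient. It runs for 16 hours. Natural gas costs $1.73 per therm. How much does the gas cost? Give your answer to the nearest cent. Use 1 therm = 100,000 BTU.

Heat delivered = 39,700 BTU/h × 16 h = 635,200 BTU
Gas input = 635,200 / 0.81 = 784,198 BTU
= 784,198 / 100,000 = 7.842 therm
Cost = 7.842 × $1.73/therm = $13.57

$13.57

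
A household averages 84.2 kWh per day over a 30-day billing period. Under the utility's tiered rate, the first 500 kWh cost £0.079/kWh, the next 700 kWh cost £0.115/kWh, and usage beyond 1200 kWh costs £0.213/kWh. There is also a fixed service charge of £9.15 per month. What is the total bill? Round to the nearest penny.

Usage = 84.2 kWh/day × 30 days = 2526 kWh
First 500 kWh × £0.079 = £39.50
Next 700 kWh × £0.115 = £80.50
Remaining 1326 kWh × £0.213 = £282.44
Energy charge = £402.44; + service £9.15 = £411.59

£411.59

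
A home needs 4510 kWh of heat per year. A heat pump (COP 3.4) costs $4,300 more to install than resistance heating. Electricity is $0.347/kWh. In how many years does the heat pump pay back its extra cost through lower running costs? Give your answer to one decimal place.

Resistance: 4510 kWh × $0.347 = $1,564.97/yr
Heat pump: 4510 / 3.4 = 1326 kWh in → × $0.347 = $460.29/yr
Annual savings = $1,104.68
Payback = $4,300 / $1,104.68 = 3.89 years

3.9 years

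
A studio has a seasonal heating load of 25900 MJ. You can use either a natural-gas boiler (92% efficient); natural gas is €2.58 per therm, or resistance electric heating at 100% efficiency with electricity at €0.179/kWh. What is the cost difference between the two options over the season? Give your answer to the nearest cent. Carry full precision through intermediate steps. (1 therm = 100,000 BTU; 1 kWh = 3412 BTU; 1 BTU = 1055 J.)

Heat load = 25900 MJ = 25,900,000,000 J / 1055 = 24,549,763 BTU
Gas: input = 24,549,763 / 0.92 = 26,684,525 BTU = 266.8 therm → 266.8 × €2.58 = €688.46
Electric: 24,549,763 BTU / 3412 = 7,195 kWh → × €0.179 = €1,287.93
Difference = |€688.46 − €1,287.93| = €599.47

€599.47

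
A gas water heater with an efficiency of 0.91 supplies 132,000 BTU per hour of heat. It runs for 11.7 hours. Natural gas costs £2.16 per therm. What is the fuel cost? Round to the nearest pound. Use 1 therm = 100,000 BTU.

Heat delivered = 132,000 BTU/h × 11.7 h = 1,544,400 BTU
Gas input = 1,544,400 / 0.91 = 1,697,143 BTU
= 1,697,143 / 100,000 = 16.97 therm
Cost = 16.97 × £2.16/therm = £36.66 ≈ £37

£37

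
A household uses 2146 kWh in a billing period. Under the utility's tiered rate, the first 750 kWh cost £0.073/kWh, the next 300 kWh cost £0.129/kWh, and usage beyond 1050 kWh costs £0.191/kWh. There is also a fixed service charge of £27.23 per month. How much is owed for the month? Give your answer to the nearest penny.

First 750 kWh × £0.073 = £54.75
Next 300 kWh × £0.129 = £38.70
Remaining 1096 kWh × £0.191 = £209.34
Energy charge = £302.79; + service £27.23 = £330.02

£330.02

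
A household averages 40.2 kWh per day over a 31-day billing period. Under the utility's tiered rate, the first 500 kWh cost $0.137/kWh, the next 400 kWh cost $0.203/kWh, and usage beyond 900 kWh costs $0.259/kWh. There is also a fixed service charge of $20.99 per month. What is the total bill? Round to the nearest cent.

$260.36

Usage = 40.2 kWh/day × 31 days = 1246.2 kWh
First 500 kWh × $0.137 = $68.50
Next 400 kWh × $0.203 = $81.20
Remaining 346.2 kWh × $0.259 = $89.67
Energy charge = $239.37; + service $20.99 = $260.36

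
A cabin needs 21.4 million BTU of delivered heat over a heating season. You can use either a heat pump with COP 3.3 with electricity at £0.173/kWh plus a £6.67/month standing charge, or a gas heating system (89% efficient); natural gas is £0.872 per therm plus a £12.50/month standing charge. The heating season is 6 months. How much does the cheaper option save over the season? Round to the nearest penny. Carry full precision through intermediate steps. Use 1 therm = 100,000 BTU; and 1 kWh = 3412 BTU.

Heat load = 21.4 × 10⁶ BTU = 21,400,000 BTU
Gas: input = 21,400,000 / 0.89 = 24,044,944 BTU = 240.4 therm → 240.4 × £0.872 = £209.67; + 6 × £12.50 standing = £284.67
Heat pump: 21,400,000 BTU / 3412 = 6,272 kWh heat; / 3.3 = 1,901 kWh in → × £0.173 = £328.80; + 6 × £6.67 standing = £368.82
Difference = |£284.67 − £368.82| = £84.15

£84.15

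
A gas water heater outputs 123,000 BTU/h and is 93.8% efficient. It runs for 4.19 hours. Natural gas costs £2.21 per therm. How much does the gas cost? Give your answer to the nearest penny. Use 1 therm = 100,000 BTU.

Heat delivered = 123,000 BTU/h × 4.19 h = 515,370 BTU
Gas input = 515,370 / 0.938 = 549,435 BTU
= 549,435 / 100,000 = 5.494 therm
Cost = 5.494 × £2.21/therm = £12.14

£12.14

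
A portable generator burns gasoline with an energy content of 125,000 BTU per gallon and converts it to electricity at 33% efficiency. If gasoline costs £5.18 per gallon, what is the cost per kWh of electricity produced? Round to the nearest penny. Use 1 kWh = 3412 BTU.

Electrical output per gallon = 125,000 BTU × 0.33 / 3412 BTU/kWh = 12.09 kWh
Cost per kWh = £5.18 / 12.09 kWh = £0.428

£0.43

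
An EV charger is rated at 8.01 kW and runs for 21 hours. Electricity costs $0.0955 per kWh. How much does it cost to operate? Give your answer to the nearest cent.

$16.06

Energy = 8010 W × 21 h = 168,210 Wh = 168.2 kWh
Cost = 168.2 kWh × $0.0955/kWh = $16.06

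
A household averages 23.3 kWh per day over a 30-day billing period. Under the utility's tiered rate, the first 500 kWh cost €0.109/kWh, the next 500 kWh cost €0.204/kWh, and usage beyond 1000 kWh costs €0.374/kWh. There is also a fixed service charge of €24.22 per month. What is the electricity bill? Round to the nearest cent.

Usage = 23.3 kWh/day × 30 days = 699 kWh
First 500 kWh × €0.109 = €54.50
Next 199 kWh × €0.204 = €40.60
Remaining tier: 0 kWh (not reached)
Energy charge = €95.10; + service €24.22 = €119.32

€119.32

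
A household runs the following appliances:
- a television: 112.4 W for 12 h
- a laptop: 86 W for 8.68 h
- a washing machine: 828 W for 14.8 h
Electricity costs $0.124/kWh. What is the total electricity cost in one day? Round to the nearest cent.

$1.78

television: 112.4 W × 12 h = 1,349 Wh = 1.349 kWh
laptop: 86 W × 8.68 h = 746 Wh = 0.7465 kWh
washing machine: 828 W × 14.8 h = 12,254 Wh = 12.25 kWh
Total energy = 1.349 + 0.7465 + 12.25 = 14.35 kWh
Cost = 14.35 kWh × $0.124 = $1.78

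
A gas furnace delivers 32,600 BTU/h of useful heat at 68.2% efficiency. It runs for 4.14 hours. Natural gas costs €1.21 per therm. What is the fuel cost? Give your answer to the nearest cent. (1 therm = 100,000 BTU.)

€2.39

Heat delivered = 32,600 BTU/h × 4.14 h = 134,964 BTU
Gas input = 134,964 / 0.682 = 197,894 BTU
= 197,894 / 100,000 = 1.979 therm
Cost = 1.979 × €1.21/therm = €2.39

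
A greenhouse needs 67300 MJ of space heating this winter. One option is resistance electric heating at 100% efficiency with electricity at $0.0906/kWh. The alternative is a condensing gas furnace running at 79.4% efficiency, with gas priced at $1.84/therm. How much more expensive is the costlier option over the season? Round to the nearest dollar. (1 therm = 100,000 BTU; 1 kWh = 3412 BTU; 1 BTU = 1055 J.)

Heat load = 67300 MJ = 67,300,000,000 J / 1055 = 63,791,469 BTU
Gas: input = 63,791,469 / 0.794 = 80,341,901 BTU = 803.4 therm → 803.4 × $1.84 = $1,478.29
Electric: 63,791,469 BTU / 3412 = 18,700 kWh → × $0.0906 = $1,693.88
Difference = |$1,478.29 − $1,693.88| = $215.59 ≈ $216

$216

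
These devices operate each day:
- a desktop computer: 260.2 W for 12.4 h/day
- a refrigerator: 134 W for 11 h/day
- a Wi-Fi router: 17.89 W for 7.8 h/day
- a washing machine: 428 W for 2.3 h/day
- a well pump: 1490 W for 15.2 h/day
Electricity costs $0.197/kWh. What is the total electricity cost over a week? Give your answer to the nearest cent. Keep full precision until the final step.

desktop computer: 260.2 W × 12.4 h × 7 d = 22,585 Wh = 22.59 kWh
refrigerator: 134 W × 11 h × 7 d = 10,318 Wh = 10.32 kWh
Wi-Fi router: 17.89 W × 7.8 h × 7 d = 977 Wh = 0.9768 kWh
washing machine: 428 W × 2.3 h × 7 d = 6,891 Wh = 6.891 kWh
well pump: 1490 W × 15.2 h × 7 d = 158,536 Wh = 158.5 kWh
Total energy = 22.59 + 10.32 + 0.9768 + 6.891 + 158.5 = 199.3 kWh
Cost = 199.3 kWh × $0.197 = $39.26

$39.26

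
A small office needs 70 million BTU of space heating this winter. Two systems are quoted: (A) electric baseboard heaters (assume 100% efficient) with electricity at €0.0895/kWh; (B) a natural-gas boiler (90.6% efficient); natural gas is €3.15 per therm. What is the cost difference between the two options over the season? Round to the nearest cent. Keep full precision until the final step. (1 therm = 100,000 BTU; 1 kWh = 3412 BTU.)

Heat load = 70 × 10⁶ BTU = 70,000,000 BTU
Gas: input = 70,000,000 / 0.906 = 77,262,693 BTU = 772.6 therm → 772.6 × €3.15 = €2,433.77
Electric: 70,000,000 BTU / 3412 = 20,520 kWh → × €0.0895 = €1,836.17
Difference = |€2,433.77 − €1,836.17| = €597.61

€597.61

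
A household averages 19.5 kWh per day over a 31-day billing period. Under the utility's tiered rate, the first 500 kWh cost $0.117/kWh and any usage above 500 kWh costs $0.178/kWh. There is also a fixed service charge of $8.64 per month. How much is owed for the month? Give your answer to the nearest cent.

$85.74

Usage = 19.5 kWh/day × 31 days = 604.5 kWh
First 500 kWh × $0.117 = $58.50
Remaining 104.5 kWh × $0.178 = $18.60
Energy charge = $77.10; + service $8.64 = $85.74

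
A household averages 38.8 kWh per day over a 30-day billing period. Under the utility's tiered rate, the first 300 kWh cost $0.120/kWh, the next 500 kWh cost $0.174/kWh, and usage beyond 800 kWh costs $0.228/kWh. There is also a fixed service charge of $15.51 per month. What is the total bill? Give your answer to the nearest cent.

$221.50

Usage = 38.8 kWh/day × 30 days = 1164 kWh
First 300 kWh × $0.120 = $36.00
Next 500 kWh × $0.174 = $87.00
Remaining 364 kWh × $0.228 = $82.99
Energy charge = $205.99; + service $15.51 = $221.50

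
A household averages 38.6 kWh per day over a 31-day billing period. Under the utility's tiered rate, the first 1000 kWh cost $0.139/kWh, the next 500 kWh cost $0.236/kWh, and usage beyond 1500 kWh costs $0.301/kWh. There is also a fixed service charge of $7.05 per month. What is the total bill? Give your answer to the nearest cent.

Usage = 38.6 kWh/day × 31 days = 1196.6 kWh
First 1000 kWh × $0.139 = $139.00
Next 196.6 kWh × $0.236 = $46.40
Remaining tier: 0 kWh (not reached)
Energy charge = $185.40; + service $7.05 = $192.45

$192.45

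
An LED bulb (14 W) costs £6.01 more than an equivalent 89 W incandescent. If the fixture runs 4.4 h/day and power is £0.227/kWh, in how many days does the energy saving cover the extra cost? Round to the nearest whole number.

80 days

Power saved = 89 − 14 = 75 W
Daily energy saved = 75 W × 4.4 h = 330 Wh = 0.33 kWh
Daily savings = 0.33 × £0.227 = £0.0749
Payback = £6.01 / £0.0749 per day = 80.23 days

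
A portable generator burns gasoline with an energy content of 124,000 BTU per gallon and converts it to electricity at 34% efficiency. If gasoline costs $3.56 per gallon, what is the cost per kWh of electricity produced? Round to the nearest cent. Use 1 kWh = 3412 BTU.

$0.29

Electrical output per gallon = 124,000 BTU × 0.34 / 3412 BTU/kWh = 12.36 kWh
Cost per kWh = $3.56 / 12.36 kWh = $0.288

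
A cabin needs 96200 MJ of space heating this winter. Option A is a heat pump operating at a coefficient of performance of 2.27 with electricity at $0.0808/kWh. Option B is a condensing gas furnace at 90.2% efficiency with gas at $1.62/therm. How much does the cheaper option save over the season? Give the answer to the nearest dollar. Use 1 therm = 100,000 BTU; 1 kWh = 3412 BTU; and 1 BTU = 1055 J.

$686

Heat load = 96200 MJ = 96,200,000,000 J / 1055 = 91,184,834 BTU
Gas: input = 91,184,834 / 0.902 = 101,091,834 BTU = 1,011 therm → 1,011 × $1.62 = $1,637.69
Heat pump: 91,184,834 BTU / 3412 = 26,720 kWh heat; / 2.27 = 11,770 kWh in → × $0.0808 = $951.26
Difference = |$1,637.69 − $951.26| = $686.43 ≈ $686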